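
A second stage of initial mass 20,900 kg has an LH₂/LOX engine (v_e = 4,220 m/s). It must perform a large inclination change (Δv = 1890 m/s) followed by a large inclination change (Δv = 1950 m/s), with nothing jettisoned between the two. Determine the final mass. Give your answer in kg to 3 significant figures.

After the first burn: m = 20900 × exp(−1890/4220.0) = 20900 × 0.63899 = 13,354.9 kg.
After the second burn: m = 13,354.9 × exp(−1950/4220.0) = 13,354.9 × 0.62997 = 8,413.19 kg.

final mass ≈ 8410 kg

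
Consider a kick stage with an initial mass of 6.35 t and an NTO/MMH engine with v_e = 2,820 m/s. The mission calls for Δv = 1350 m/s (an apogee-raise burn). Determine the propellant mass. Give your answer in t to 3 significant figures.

Rocket equation: m₀/m_f = exp(Δv / v_e) = exp(1350 / 2820.0) = exp(0.4787) = 1.6140.
m_f = 6.35 / 1.6140 = 3.93432 t, so propellant = m₀ − m_f = 6.35 − 3.93432 = 2.41568 t.

propellant mass ≈ 2.42 t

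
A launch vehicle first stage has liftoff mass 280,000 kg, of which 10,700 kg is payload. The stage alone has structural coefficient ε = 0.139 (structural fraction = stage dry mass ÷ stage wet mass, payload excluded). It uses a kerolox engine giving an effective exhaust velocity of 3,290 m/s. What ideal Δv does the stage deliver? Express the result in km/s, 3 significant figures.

Stage wet mass = m₀ − payload = 280,000 − 10,700 = 269,300 kg.
Stage dry mass = ε × stage wet mass = 0.139 × 269,300 = 37,432.7 kg.
Burnout mass m_f = stage dry + payload = 37,432.7 + 10,700 = 48,132.7 kg.
From the ideal rocket equation, Δv = v_e · ln(280,000/48,132.7) = 3290.0 × ln(5.817) = 3290.0 × 1.7608 ≈ 5793 m/s.

Δv ≈ 5.79 km/s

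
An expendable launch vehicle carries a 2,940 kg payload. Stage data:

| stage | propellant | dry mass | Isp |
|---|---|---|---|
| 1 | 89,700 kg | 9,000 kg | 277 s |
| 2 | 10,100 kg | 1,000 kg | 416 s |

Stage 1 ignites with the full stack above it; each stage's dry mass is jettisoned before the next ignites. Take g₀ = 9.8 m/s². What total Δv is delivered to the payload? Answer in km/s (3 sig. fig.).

Δv ≈ 9.49 km/s

Ignition mass of stage 1 = 89,700+9,000 + 10,100+1,000 + 2,940 = 112,740 kg.
Stage 1: m₀ = 112,740 kg, m_f = 112,740 − 89,700 = 23,040 kg; Δv = 277×9.8×ln(4.893) = 2714.6×1.5879 ≈ 4310 m/s.
Stage 2: m₀ = 14,040 kg, m_f = 14,040 − 10,100 = 3,940 kg; Δv = 416×9.8×ln(3.563) = 4076.8×1.2707 ≈ 5181 m/s.
Total Δv = 4310 + 5181 = 9491 m/s.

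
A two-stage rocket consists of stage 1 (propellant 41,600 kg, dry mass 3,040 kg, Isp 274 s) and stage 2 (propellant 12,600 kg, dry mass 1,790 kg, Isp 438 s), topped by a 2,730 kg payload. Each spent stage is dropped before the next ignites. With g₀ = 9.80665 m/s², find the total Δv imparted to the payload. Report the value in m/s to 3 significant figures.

Δv ≈ 8730 m/s

Ignition mass of stage 1 = 41,600+3,040 + 12,600+1,790 + 2,730 = 61,760 kg.
Stage 1: m₀ = 61,760 kg, m_f = 61,760 − 41,600 = 20,160 kg; Δv = 274×9.80665×ln(3.063) = 2687.0×1.1196 ≈ 3008 m/s.
Stage 2: m₀ = 17,120 kg, m_f = 17,120 − 12,600 = 4,520 kg; Δv = 438×9.80665×ln(3.788) = 4295.3×1.3317 ≈ 5720 m/s.
Total Δv = 3008 + 5720 = 8728 m/s.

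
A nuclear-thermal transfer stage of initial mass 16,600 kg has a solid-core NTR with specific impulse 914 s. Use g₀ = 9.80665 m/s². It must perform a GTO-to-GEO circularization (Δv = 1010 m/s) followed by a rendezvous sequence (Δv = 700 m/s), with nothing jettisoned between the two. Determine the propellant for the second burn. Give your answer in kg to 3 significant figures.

propellant for the second burn ≈ 1110 kg

v_e = Isp · g₀ = 914 × 9.80665 = 8963.3 m/s.
After the first burn: m = 16600 × exp(−1010/8963.3) = 16600 × 0.89343 = 14,830.9 kg.
After the second burn: m = 14,830.9 × exp(−700/8963.3) = 14,830.9 × 0.92488 = 13,716.8 kg.
Second-burn propellant = 14,830.9 − 13,716.8 = 1,114.1 kg.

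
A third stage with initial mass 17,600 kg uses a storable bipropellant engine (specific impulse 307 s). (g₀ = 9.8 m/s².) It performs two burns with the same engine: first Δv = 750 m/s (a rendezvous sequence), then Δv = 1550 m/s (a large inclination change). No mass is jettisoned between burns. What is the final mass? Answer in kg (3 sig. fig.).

v_e = Isp · g₀ = 307 × 9.8 = 3008.6 m/s.
After the first burn: m = 17600 × exp(−750/3008.6) = 17600 × 0.77936 = 13,716.7 kg.
After the second burn: m = 13,716.7 × exp(−1550/3008.6) = 13,716.7 × 0.59739 = 8,194.22 kg.

final mass ≈ 8190 kg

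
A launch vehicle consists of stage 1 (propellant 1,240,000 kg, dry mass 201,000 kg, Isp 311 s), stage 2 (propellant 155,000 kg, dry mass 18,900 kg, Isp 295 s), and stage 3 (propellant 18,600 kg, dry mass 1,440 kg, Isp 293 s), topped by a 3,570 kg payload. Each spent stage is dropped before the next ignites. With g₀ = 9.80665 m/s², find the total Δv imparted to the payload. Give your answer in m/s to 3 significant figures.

Δv ≈ 13200 m/s

Ignition mass of stage 1 = 1,240,000+201,000 + 155,000+18,900 + 18,600+1,440 + 3,570 = 1,638,510 kg.
Stage 1: m₀ = 1,638,510 kg, m_f = 1,638,510 − 1,240,000 = 398,510 kg; Δv = 311×9.80665×ln(4.112) = 3049.9×1.4138 ≈ 4312 m/s.
Stage 2: m₀ = 197,510 kg, m_f = 197,510 − 155,000 = 42,510 kg; Δv = 295×9.80665×ln(4.646) = 2893.0×1.5360 ≈ 4444 m/s.
Stage 3: m₀ = 23,610 kg, m_f = 23,610 − 18,600 = 5,010 kg; Δv = 293×9.80665×ln(4.713) = 2873.3×1.5502 ≈ 4454 m/s.
Total Δv = 4312 + 4444 + 4454 = 13210 m/s.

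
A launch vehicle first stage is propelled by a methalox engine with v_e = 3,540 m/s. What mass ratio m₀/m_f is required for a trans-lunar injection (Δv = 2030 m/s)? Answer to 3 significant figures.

mass ratio ≈ 1.77

By the Tsiolkovsky rocket equation, m₀/m_f = exp(Δv / v_e) = exp(2030 / 3540.0) = exp(0.5734) = 1.7744.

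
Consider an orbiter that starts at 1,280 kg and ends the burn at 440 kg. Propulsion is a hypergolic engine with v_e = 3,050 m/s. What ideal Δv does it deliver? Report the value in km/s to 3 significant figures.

Rocket equation: Δv = v_e · ln(m₀/m_f) = 3050.0 × ln(2.909) = 3050.0 × 1.0678 ≈ 3256.9 m/s.

Δv ≈ 3.26 km/s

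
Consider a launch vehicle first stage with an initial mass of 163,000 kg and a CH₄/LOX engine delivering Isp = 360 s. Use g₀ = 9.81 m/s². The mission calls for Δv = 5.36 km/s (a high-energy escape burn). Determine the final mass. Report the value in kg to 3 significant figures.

final mass ≈ 35700 kg

v_e = Isp · g₀ = 360 × 9.81 = 3531.6 m/s.
m₀/m_f = exp(Δv / v_e) = exp(5360 / 3531.6) = exp(1.5177) = 4.5618.
m_f = m₀ / 4.5618 = 163,000 / 4.5618 = 35,731.5 kg.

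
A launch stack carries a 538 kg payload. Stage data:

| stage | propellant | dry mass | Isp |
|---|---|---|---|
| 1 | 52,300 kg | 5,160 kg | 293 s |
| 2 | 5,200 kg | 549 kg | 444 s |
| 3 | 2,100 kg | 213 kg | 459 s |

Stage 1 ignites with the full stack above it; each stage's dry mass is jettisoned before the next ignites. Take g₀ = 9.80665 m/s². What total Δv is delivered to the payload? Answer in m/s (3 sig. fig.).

Ignition mass of stage 1 = 52,300+5,160 + 5,200+549 + 2,100+213 + 538 = 66,060 kg.
Stage 1: m₀ = 66,060 kg, m_f = 66,060 − 52,300 = 13,760 kg; Δv = 293×9.80665×ln(4.801) = 2873.3×1.5688 ≈ 4508 m/s.
Stage 2: m₀ = 8,600 kg, m_f = 8,600 − 5,200 = 3,400 kg; Δv = 444×9.80665×ln(2.529) = 4354.2×0.9280 ≈ 4041 m/s.
Stage 3: m₀ = 2,851 kg, m_f = 2,851 − 2,100 = 751 kg; Δv = 459×9.80665×ln(3.796) = 4501.3×1.3340 ≈ 6005 m/s.
Total Δv = 4508 + 4041 + 6005 = 14554 m/s.

Δv ≈ 14600 m/s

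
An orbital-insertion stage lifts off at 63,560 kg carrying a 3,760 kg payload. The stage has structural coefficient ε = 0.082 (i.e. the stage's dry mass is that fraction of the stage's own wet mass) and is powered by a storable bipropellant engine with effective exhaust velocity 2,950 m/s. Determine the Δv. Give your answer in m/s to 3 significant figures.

Stage wet mass = m₀ − payload = 63,560 − 3,760 = 59,800 kg.
Stage dry mass = ε × stage wet mass = 0.082 × 59,800 = 4,903.6 kg.
Burnout mass m_f = stage dry + payload = 4,903.6 + 3,760 = 8,663.6 kg.
Using Δv = v_e ln(m₀/m_f): Δv = v_e · ln(63,560/8,663.6) = 2950.0 × ln(7.336) = 2950.0 × 1.9929 ≈ 5879 m/s.

Δv ≈ 5880 m/s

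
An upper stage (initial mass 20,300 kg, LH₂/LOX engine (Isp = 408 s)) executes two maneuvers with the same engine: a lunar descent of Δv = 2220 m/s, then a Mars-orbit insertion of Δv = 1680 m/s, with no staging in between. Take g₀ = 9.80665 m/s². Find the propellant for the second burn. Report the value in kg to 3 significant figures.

v_e = Isp · g₀ = 408 × 9.80665 = 4001.1 m/s.
After the first burn: m = 20300 × exp(−2220/4001.1) = 20300 × 0.57416 = 11,655.4 kg.
After the second burn: m = 11,655.4 × exp(−1680/4001.1) = 11,655.4 × 0.65712 = 7,659 kg.
Second-burn propellant = 11,655.4 − 7,659 = 3,996.4 kg.

propellant for the second burn ≈ 4000 kg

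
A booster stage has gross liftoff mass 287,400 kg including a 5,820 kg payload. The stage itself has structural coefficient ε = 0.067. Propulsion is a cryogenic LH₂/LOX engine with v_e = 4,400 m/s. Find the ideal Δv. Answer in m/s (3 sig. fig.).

Δv ≈ 10800 m/s

Stage wet mass = m₀ − payload = 287,400 − 5,820 = 281,580 kg.
Stage dry mass = ε × stage wet mass = 0.067 × 281,580 = 18,865.9 kg.
Burnout mass m_f = stage dry + payload = 18,865.9 + 5,820 = 24,685.9 kg.
Δv = v_e · ln(287,400/24,685.9) = 4400.0 × ln(11.64) = 4400.0 × 2.4546 ≈ 10800 m/s.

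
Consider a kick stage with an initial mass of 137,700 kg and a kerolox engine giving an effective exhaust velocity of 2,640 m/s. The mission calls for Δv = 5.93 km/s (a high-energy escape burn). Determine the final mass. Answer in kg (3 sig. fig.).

From the ideal rocket equation, m₀/m_f = exp(Δv / v_e) = exp(5930 / 2640.0) = exp(2.2462) = 9.4519.
m_f = m₀ / 9.4519 = 137,700 / 9.4519 = 14,568.5 kg.

final mass ≈ 14600 kg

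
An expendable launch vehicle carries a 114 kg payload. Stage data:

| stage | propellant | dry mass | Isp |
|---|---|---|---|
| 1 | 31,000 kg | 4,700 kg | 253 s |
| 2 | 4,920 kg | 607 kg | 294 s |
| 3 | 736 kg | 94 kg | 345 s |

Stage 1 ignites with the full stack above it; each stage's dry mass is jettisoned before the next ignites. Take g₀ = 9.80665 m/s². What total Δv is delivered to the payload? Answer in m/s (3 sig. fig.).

Ignition mass of stage 1 = 31,000+4,700 + 4,920+607 + 736+94 + 114 = 42,171 kg.
Stage 1: m₀ = 42,171 kg, m_f = 42,171 − 31,000 = 11,171 kg; Δv = 253×9.80665×ln(3.775) = 2481.1×1.3284 ≈ 3296 m/s.
Stage 2: m₀ = 6,471 kg, m_f = 6,471 − 4,920 = 1,551 kg; Δv = 294×9.80665×ln(4.172) = 2883.2×1.4284 ≈ 4118 m/s.
Stage 3: m₀ = 944 kg, m_f = 944 − 736 = 208 kg; Δv = 345×9.80665×ln(4.538) = 3383.3×1.5126 ≈ 5118 m/s.
Total Δv = 3296 + 4118 + 5118 = 12532 m/s.

Δv ≈ 12500 m/s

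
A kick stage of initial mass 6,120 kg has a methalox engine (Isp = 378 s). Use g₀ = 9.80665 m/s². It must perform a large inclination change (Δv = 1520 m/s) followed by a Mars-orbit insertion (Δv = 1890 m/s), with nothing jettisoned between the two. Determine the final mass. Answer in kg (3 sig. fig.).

v_e = Isp · g₀ = 378 × 9.80665 = 3706.9 m/s.
After the first burn: m = 6120 × exp(−1520/3706.9) = 6120 × 0.66362 = 4,061.35 kg.
After the second burn: m = 4,061.35 × exp(−1890/3706.9) = 4,061.35 × 0.60058 = 2,439.17 kg.

final mass ≈ 2440 kg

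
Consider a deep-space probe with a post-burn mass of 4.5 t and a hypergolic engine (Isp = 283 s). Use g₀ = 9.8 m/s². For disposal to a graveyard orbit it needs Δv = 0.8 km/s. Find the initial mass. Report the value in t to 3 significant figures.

initial mass ≈ 6.00 t

v_e = Isp · g₀ = 283 × 9.8 = 2773.4 m/s.
Rocket equation: m₀/m_f = exp(Δv / v_e) = exp(800 / 2773.4) = exp(0.2885) = 1.3344.
m₀ = m_f × 1.3344 = 4.5 × 1.3344 = 6.0048 t.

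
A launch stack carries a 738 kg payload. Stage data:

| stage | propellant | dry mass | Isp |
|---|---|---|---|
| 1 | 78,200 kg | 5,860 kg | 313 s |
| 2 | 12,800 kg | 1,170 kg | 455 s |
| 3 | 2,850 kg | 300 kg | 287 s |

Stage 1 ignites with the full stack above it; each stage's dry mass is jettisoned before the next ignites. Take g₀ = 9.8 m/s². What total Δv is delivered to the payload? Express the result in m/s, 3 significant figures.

Δv ≈ 13800 m/s

Ignition mass of stage 1 = 78,200+5,860 + 12,800+1,170 + 2,850+300 + 738 = 101,918 kg.
Stage 1: m₀ = 101,918 kg, m_f = 101,918 − 78,200 = 23,718 kg; Δv = 313×9.8×ln(4.297) = 3067.4×1.4579 ≈ 4472 m/s.
Stage 2: m₀ = 17,858 kg, m_f = 17,858 − 12,800 = 5,058 kg; Δv = 455×9.8×ln(3.531) = 4459.0×1.2615 ≈ 5625 m/s.
Stage 3: m₀ = 3,888 kg, m_f = 3,888 − 2,850 = 1,038 kg; Δv = 287×9.8×ln(3.746) = 2812.6×1.3206 ≈ 3714 m/s.
Total Δv = 4472 + 5625 + 3714 = 13811 m/s.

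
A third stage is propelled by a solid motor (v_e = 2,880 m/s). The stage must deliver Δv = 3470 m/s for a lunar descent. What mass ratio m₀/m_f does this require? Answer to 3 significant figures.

mass ratio ≈ 3.34

Rocket equation: m₀/m_f = exp(Δv / v_e) = exp(3470 / 2880.0) = exp(1.2049) = 3.3363.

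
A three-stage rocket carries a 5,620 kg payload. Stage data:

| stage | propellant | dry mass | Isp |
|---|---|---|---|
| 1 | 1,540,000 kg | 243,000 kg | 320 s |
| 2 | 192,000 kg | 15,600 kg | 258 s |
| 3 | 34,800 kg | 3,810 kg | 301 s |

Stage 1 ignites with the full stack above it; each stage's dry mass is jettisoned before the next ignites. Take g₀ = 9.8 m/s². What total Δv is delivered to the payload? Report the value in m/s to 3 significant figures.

Δv ≈ 12600 m/s

Ignition mass of stage 1 = 1,540,000+243,000 + 192,000+15,600 + 34,800+3,810 + 5,620 = 2,034,830 kg.
Stage 1: m₀ = 2,034,830 kg, m_f = 2,034,830 − 1,540,000 = 494,830 kg; Δv = 320×9.8×ln(4.112) = 3136.0×1.4140 ≈ 4434 m/s.
Stage 2: m₀ = 251,830 kg, m_f = 251,830 − 192,000 = 59,830 kg; Δv = 258×9.8×ln(4.209) = 2528.4×1.4372 ≈ 3634 m/s.
Stage 3: m₀ = 44,230 kg, m_f = 44,230 − 34,800 = 9,430 kg; Δv = 301×9.8×ln(4.69) = 2949.8×1.5455 ≈ 4559 m/s.
Total Δv = 4434 + 3634 + 4559 = 12627 m/s.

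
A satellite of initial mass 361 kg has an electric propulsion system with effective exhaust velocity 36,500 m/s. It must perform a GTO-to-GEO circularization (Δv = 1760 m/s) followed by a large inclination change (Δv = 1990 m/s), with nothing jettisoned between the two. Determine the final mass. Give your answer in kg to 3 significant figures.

After the first burn: m = 361 × exp(−1760/36500.0) = 361 × 0.95292 = 344.004 kg.
After the second burn: m = 344.004 × exp(−1990/36500.0) = 344.004 × 0.94694 = 325.751 kg.

final mass ≈ 326 kg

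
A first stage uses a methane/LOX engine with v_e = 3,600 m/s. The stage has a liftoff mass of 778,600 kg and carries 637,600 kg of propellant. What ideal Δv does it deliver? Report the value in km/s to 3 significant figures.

m_f = m₀ − m_prop = 778,600 − 637,600 = 141,000 kg.
From the ideal rocket equation, Δv = v_e · ln(m₀/m_f) = 3600.0 × ln(5.522) = 3600.0 × 1.7087 ≈ 6151.5 m/s.

Δv ≈ 6.15 km/s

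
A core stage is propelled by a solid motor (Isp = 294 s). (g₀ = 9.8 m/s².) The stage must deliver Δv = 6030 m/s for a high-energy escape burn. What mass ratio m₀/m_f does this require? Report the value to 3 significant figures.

mass ratio ≈ 8.11

v_e = Isp · g₀ = 294 × 9.8 = 2881.2 m/s.
From the ideal rocket equation, m₀/m_f = exp(Δv / v_e) = exp(6030 / 2881.2) = exp(2.0929) = 8.1082.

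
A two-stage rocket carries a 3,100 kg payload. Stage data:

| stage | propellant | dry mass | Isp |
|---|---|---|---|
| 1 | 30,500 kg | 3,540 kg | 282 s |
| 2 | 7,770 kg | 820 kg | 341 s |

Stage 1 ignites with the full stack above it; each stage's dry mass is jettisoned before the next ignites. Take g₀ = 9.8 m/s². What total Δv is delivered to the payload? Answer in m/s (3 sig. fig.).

Δv ≈ 6690 m/s

Ignition mass of stage 1 = 30,500+3,540 + 7,770+820 + 3,100 = 45,730 kg.
Stage 1: m₀ = 45,730 kg, m_f = 45,730 − 30,500 = 15,230 kg; Δv = 282×9.8×ln(3.003) = 2763.6×1.0995 ≈ 3039 m/s.
Stage 2: m₀ = 11,690 kg, m_f = 11,690 − 7,770 = 3,920 kg; Δv = 341×9.8×ln(2.982) = 3341.8×1.0926 ≈ 3651 m/s.
Total Δv = 3039 + 3651 = 6690 m/s.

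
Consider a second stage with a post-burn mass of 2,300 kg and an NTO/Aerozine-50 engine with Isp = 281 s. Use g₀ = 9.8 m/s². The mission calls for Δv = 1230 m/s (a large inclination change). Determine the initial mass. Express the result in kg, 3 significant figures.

initial mass ≈ 3600 kg

v_e = Isp · g₀ = 281 × 9.8 = 2753.8 m/s.
m₀/m_f = exp(Δv / v_e) = exp(1230 / 2753.8) = exp(0.4467) = 1.5631.
m₀ = m_f × 1.5631 = 2,300 × 1.5631 = 3,595.13 kg.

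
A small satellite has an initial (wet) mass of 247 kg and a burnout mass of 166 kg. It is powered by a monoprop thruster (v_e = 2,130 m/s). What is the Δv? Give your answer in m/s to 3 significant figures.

Using Δv = v_e ln(m₀/m_f): Δv = v_e · ln(m₀/m_f) = 2130.0 × ln(1.488) = 2130.0 × 0.3974 ≈ 846.5 m/s.

Δv ≈ 846 m/s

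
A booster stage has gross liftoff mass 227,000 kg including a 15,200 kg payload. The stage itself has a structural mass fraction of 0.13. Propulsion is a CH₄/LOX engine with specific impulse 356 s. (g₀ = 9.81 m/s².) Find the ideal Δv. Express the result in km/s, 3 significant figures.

Stage wet mass = m₀ − payload = 227,000 − 15,200 = 211,800 kg.
Stage dry mass = ε × stage wet mass = 0.13 × 211,800 = 27,534 kg.
Burnout mass m_f = stage dry + payload = 27,534 + 15,200 = 42,734 kg.
v_e = Isp · g₀ = 356 × 9.81 = 3492.4 m/s.
By the Tsiolkovsky rocket equation, Δv = v_e · ln(227,000/42,734) = 3492.4 × ln(5.312) = 3492.4 × 1.6700 ≈ 5832 m/s.

Δv ≈ 5.83 km/s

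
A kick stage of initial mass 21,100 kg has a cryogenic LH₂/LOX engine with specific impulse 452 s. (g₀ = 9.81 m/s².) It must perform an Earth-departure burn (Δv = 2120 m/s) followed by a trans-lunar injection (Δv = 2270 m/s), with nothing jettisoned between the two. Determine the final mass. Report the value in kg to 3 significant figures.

v_e = Isp · g₀ = 452 × 9.81 = 4434.1 m/s.
After the first burn: m = 21100 × exp(−2120/4434.1) = 21100 × 0.61995 = 13,080.9 kg.
After the second burn: m = 13,080.9 × exp(−2270/4434.1) = 13,080.9 × 0.59933 = 7,839.78 kg.

final mass ≈ 7840 kg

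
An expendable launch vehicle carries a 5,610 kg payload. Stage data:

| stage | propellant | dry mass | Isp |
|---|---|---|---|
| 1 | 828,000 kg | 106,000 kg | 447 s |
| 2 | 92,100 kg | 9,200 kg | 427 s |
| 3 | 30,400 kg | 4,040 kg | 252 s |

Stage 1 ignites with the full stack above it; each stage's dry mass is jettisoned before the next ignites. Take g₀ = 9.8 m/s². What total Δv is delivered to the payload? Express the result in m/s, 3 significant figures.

Δv ≈ 14400 m/s

Ignition mass of stage 1 = 828,000+106,000 + 92,100+9,200 + 30,400+4,040 + 5,610 = 1,075,350 kg.
Stage 1: m₀ = 1,075,350 kg, m_f = 1,075,350 − 828,000 = 247,350 kg; Δv = 447×9.8×ln(4.347) = 4380.6×1.4696 ≈ 6438 m/s.
Stage 2: m₀ = 141,350 kg, m_f = 141,350 − 92,100 = 49,250 kg; Δv = 427×9.8×ln(2.87) = 4184.6×1.0543 ≈ 4412 m/s.
Stage 3: m₀ = 40,050 kg, m_f = 40,050 − 30,400 = 9,650 kg; Δv = 252×9.8×ln(4.15) = 2469.6×1.4232 ≈ 3515 m/s.
Total Δv = 6438 + 4412 + 3515 = 14365 m/s.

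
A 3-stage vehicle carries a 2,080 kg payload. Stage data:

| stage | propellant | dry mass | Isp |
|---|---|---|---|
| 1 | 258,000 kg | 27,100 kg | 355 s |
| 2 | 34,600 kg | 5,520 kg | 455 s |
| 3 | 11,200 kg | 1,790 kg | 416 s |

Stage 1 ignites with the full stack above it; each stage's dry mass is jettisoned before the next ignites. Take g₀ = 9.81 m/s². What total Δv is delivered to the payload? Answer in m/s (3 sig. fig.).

Ignition mass of stage 1 = 258,000+27,100 + 34,600+5,520 + 11,200+1,790 + 2,080 = 340,290 kg.
Stage 1: m₀ = 340,290 kg, m_f = 340,290 − 258,000 = 82,290 kg; Δv = 355×9.81×ln(4.135) = 3482.6×1.4195 ≈ 4944 m/s.
Stage 2: m₀ = 55,190 kg, m_f = 55,190 − 34,600 = 20,590 kg; Δv = 455×9.81×ln(2.68) = 4463.6×0.9860 ≈ 4401 m/s.
Stage 3: m₀ = 15,070 kg, m_f = 15,070 − 11,200 = 3,870 kg; Δv = 416×9.81×ln(3.894) = 4081.0×1.3595 ≈ 5548 m/s.
Total Δv = 4944 + 4401 + 5548 = 14893 m/s.

Δv ≈ 14900 m/s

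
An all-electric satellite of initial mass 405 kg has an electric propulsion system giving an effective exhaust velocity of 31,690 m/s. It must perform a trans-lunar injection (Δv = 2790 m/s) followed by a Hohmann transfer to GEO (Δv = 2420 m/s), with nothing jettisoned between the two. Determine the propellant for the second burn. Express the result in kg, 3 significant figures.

propellant for the second burn ≈ 27.3 kg

After the first burn: m = 405 × exp(−2790/31690.0) = 405 × 0.91572 = 370.867 kg.
After the second burn: m = 370.867 × exp(−2420/31690.0) = 370.867 × 0.92648 = 343.601 kg.
Second-burn propellant = 370.867 − 343.601 = 27.266 kg.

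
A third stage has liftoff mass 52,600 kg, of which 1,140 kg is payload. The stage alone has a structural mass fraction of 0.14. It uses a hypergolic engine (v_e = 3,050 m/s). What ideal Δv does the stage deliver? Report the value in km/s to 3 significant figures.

Δv ≈ 5.62 km/s

Stage wet mass = m₀ − payload = 52,600 − 1,140 = 51,460 kg.
Stage dry mass = ε × stage wet mass = 0.14 × 51,460 = 7,204.4 kg.
Burnout mass m_f = stage dry + payload = 7,204.4 + 1,140 = 8,344.4 kg.
Δv = v_e · ln(52,600/8,344.4) = 3050.0 × ln(6.304) = 3050.0 × 1.8411 ≈ 5615 m/s.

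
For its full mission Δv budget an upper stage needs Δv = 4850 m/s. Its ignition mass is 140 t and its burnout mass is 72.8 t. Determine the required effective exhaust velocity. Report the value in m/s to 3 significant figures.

ln(m₀/m_f) = ln(140000/72800) = ln(1.923) = 0.6539.
Rocket equation: v_e = Δv / ln(m₀/m_f) = 4850 / 0.6539 = 7416.7 m/s.

v_e ≈ 7420 m/s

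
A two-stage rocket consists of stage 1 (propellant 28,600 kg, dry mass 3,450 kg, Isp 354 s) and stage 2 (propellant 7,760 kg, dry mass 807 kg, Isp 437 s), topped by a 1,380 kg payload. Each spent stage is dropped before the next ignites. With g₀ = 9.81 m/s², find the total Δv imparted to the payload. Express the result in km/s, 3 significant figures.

Ignition mass of stage 1 = 28,600+3,450 + 7,760+807 + 1,380 = 41,997 kg.
Stage 1: m₀ = 41,997 kg, m_f = 41,997 − 28,600 = 13,397 kg; Δv = 354×9.81×ln(3.135) = 3472.7×1.1426 ≈ 3968 m/s.
Stage 2: m₀ = 9,947 kg, m_f = 9,947 − 7,760 = 2,187 kg; Δv = 437×9.81×ln(4.548) = 4287.0×1.5147 ≈ 6494 m/s.
Total Δv = 3968 + 6494 = 10462 m/s.

Δv ≈ 10.5 km/s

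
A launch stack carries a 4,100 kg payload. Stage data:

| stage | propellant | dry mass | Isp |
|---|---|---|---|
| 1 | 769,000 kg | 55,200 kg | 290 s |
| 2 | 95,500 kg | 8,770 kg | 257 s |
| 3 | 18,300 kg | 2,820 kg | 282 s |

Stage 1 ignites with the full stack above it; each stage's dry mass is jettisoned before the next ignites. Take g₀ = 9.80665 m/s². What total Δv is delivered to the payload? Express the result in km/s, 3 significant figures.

Ignition mass of stage 1 = 769,000+55,200 + 95,500+8,770 + 18,300+2,820 + 4,100 = 953,690 kg.
Stage 1: m₀ = 953,690 kg, m_f = 953,690 − 769,000 = 184,690 kg; Δv = 290×9.80665×ln(5.164) = 2843.9×1.6417 ≈ 4669 m/s.
Stage 2: m₀ = 129,490 kg, m_f = 129,490 − 95,500 = 33,990 kg; Δv = 257×9.80665×ln(3.81) = 2520.3×1.3375 ≈ 3371 m/s.
Stage 3: m₀ = 25,220 kg, m_f = 25,220 − 18,300 = 6,920 kg; Δv = 282×9.80665×ln(3.645) = 2765.5×1.2932 ≈ 3576 m/s.
Total Δv = 4669 + 3371 + 3576 = 11616 m/s.

Δv ≈ 11.6 km/s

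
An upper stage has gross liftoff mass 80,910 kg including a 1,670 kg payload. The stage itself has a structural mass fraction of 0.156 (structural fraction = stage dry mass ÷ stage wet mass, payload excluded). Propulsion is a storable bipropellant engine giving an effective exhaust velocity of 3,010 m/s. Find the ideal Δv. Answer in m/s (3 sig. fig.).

Δv ≈ 5270 m/s

Stage wet mass = m₀ − payload = 80,910 − 1,670 = 79,240 kg.
Stage dry mass = ε × stage wet mass = 0.156 × 79,240 = 12,361.4 kg.
Burnout mass m_f = stage dry + payload = 12,361.4 + 1,670 = 14,031.4 kg.
Δv = v_e · ln(80,910/14,031.4) = 3010.0 × ln(5.766) = 3010.0 × 1.7520 ≈ 5274 m/s.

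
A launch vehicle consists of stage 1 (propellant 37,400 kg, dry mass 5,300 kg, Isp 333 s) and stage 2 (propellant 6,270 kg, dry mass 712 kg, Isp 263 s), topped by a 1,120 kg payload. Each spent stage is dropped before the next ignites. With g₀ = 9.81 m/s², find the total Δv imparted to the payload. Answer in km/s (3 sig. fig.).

Ignition mass of stage 1 = 37,400+5,300 + 6,270+712 + 1,120 = 50,802 kg.
Stage 1: m₀ = 50,802 kg, m_f = 50,802 − 37,400 = 13,402 kg; Δv = 333×9.81×ln(3.791) = 3266.7×1.3325 ≈ 4353 m/s.
Stage 2: m₀ = 8,102 kg, m_f = 8,102 − 6,270 = 1,832 kg; Δv = 263×9.81×ln(4.422) = 2580.0×1.4867 ≈ 3836 m/s.
Total Δv = 4353 + 3836 = 8189 m/s.

Δv ≈ 8.19 km/s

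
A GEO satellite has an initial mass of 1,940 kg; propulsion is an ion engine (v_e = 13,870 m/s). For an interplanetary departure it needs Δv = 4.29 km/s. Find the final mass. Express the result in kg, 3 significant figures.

final mass ≈ 1420 kg

Using Δv = v_e ln(m₀/m_f): m₀/m_f = exp(Δv / v_e) = exp(4290 / 13870.0) = exp(0.3093) = 1.3625.
m_f = m₀ / 1.3625 = 1,940 / 1.3625 = 1,423.85 kg.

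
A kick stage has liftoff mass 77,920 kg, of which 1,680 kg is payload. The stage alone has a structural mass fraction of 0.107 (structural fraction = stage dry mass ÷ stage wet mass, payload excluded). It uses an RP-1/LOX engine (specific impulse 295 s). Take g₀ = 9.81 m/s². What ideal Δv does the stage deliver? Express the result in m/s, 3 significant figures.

Stage wet mass = m₀ − payload = 77,920 − 1,680 = 76,240 kg.
Stage dry mass = ε × stage wet mass = 0.107 × 76,240 = 8,157.68 kg.
Burnout mass m_f = stage dry + payload = 8,157.68 + 1,680 = 9,837.68 kg.
v_e = Isp · g₀ = 295 × 9.81 = 2894.0 m/s.
Δv = v_e · ln(77,920/9,837.68) = 2894.0 × ln(7.921) = 2894.0 × 2.0695 ≈ 5989 m/s.

Δv ≈ 5990 m/s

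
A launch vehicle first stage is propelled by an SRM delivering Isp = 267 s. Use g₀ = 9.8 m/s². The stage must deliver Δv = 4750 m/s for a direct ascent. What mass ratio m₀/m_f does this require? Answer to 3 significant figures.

v_e = Isp · g₀ = 267 × 9.8 = 2616.6 m/s.
Using Δv = v_e ln(m₀/m_f): m₀/m_f = exp(Δv / v_e) = exp(4750 / 2616.6) = exp(1.8153) = 6.1431.

mass ratio ≈ 6.14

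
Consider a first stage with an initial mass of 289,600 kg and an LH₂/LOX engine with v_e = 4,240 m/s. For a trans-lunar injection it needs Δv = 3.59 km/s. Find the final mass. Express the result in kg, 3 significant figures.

m₀/m_f = exp(Δv / v_e) = exp(3590 / 4240.0) = exp(0.8467) = 2.3319.
m_f = m₀ / 2.3319 = 289,600 / 2.3319 = 124,191 kg.

final mass ≈ 124000 kg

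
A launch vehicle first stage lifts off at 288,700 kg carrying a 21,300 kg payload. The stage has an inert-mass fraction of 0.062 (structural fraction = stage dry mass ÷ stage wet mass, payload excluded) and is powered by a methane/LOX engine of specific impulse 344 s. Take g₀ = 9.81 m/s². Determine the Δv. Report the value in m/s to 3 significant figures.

Δv ≈ 6850 m/s

Stage wet mass = m₀ − payload = 288,700 − 21,300 = 267,400 kg.
Stage dry mass = ε × stage wet mass = 0.062 × 267,400 = 16,578.8 kg.
Burnout mass m_f = stage dry + payload = 16,578.8 + 21,300 = 37,878.8 kg.
v_e = Isp · g₀ = 344 × 9.81 = 3374.6 m/s.
Rocket equation: Δv = v_e · ln(288,700/37,878.8) = 3374.6 × ln(7.622) = 3374.6 × 2.0310 ≈ 6854 m/s.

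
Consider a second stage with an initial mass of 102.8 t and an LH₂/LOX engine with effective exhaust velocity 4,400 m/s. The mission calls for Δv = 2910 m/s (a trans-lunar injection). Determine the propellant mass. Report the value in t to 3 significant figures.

propellant mass ≈ 49.7 t

Using Δv = v_e ln(m₀/m_f): m₀/m_f = exp(Δv / v_e) = exp(2910 / 4400.0) = exp(0.6614) = 1.9374.
m_f = 102.8 / 1.9374 = 53.0608 t, so propellant = m₀ − m_f = 102.8 − 53.0608 = 49.7392 t.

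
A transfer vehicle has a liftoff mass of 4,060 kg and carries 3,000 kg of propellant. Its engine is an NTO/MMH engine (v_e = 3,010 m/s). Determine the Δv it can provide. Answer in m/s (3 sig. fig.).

Δv ≈ 4040 m/s

m_f = m₀ − m_prop = 4,060 − 3,000 = 1,060 kg.
From the ideal rocket equation, Δv = v_e · ln(m₀/m_f) = 3010.0 × ln(3.83) = 3010.0 × 1.3429 ≈ 4042.2 m/s.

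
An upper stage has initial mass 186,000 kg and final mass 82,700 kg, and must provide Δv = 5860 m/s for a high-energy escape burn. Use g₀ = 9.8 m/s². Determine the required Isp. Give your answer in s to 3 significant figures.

ln(m₀/m_f) = ln(186000/82700) = ln(2.249) = 0.8105.
v_e = Δv / ln(m₀/m_f) = 5860 / 0.8105 = 7229.9 m/s.
Isp = v_e / g₀ = 7229.9 / 9.8 = 737.7 s.

Isp ≈ 738 s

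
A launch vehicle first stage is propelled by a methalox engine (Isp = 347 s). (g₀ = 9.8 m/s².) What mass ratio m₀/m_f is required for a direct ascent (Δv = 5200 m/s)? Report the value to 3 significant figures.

v_e = Isp · g₀ = 347 × 9.8 = 3400.6 m/s.
m₀/m_f = exp(Δv / v_e) = exp(5200 / 3400.6) = exp(1.5291) = 4.6142.

mass ratio ≈ 4.61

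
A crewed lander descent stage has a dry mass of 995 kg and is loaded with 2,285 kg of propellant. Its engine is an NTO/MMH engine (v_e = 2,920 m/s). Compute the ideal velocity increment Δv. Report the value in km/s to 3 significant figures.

m₀ = m_dry + m_prop = 995 + 2,285 = 3,280 kg.
From the ideal rocket equation, Δv = v_e · ln(m₀/m_f) = 2920.0 × ln(3.296) = 2920.0 × 1.1929 ≈ 3483.1 m/s.

Δv ≈ 3.48 km/s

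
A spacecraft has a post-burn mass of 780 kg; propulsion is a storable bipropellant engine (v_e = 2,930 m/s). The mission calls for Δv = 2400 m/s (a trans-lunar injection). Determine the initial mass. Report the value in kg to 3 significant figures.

initial mass ≈ 1770 kg

Using Δv = v_e ln(m₀/m_f): m₀/m_f = exp(Δv / v_e) = exp(2400 / 2930.0) = exp(0.8191) = 2.2685.
m₀ = m_f × 2.2685 = 780 × 2.2685 = 1,769.43 kg.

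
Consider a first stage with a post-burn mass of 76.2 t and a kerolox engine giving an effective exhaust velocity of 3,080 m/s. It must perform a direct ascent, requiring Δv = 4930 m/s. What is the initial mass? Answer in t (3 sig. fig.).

initial mass ≈ 378 t

By the Tsiolkovsky rocket equation, m₀/m_f = exp(Δv / v_e) = exp(4930 / 3080.0) = exp(1.6006) = 4.9562.
m₀ = m_f × 4.9562 = 76.2 × 4.9562 = 377.662 t.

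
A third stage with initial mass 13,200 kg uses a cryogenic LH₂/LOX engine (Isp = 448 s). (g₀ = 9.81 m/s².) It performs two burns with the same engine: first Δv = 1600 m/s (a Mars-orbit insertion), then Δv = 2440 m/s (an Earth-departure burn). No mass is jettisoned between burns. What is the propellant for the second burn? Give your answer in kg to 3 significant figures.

v_e = Isp · g₀ = 448 × 9.81 = 4394.9 m/s.
After the first burn: m = 13200 × exp(−1600/4394.9) = 13200 × 0.69485 = 9,172.02 kg.
After the second burn: m = 9,172.02 × exp(−2440/4394.9) = 9,172.02 × 0.57396 = 5,264.37 kg.
Second-burn propellant = 9,172.02 − 5,264.37 = 3,907.65 kg.

propellant for the second burn ≈ 3910 kg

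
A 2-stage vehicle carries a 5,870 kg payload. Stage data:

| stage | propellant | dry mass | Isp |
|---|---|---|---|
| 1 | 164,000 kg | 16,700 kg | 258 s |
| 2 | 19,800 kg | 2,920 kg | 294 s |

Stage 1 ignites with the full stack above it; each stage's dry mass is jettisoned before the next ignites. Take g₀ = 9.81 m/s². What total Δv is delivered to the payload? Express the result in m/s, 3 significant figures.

Δv ≈ 7280 m/s

Ignition mass of stage 1 = 164,000+16,700 + 19,800+2,920 + 5,870 = 209,290 kg.
Stage 1: m₀ = 209,290 kg, m_f = 209,290 − 164,000 = 45,290 kg; Δv = 258×9.81×ln(4.621) = 2531.0×1.5306 ≈ 3874 m/s.
Stage 2: m₀ = 28,590 kg, m_f = 28,590 − 19,800 = 8,790 kg; Δv = 294×9.81×ln(3.253) = 2884.1×1.1794 ≈ 3402 m/s.
Total Δv = 3874 + 3402 = 7276 m/s.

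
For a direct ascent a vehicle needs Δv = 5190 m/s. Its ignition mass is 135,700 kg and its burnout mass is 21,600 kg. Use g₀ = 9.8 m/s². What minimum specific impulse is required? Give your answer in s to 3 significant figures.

Isp ≈ 288 s

ln(m₀/m_f) = ln(135700/21600) = ln(6.282) = 1.8378.
From the ideal rocket equation, v_e = Δv / ln(m₀/m_f) = 5190 / 1.8378 = 2824.1 m/s.
Isp = v_e / g₀ = 2824.1 / 9.8 = 288.2 s.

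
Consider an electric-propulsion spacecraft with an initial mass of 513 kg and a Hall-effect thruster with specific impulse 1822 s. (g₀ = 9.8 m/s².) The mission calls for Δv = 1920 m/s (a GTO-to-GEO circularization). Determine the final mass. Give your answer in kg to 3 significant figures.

final mass ≈ 461 kg

v_e = Isp · g₀ = 1822 × 9.8 = 17855.6 m/s.
Rocket equation: m₀/m_f = exp(Δv / v_e) = exp(1920 / 17855.6) = exp(0.1075) = 1.1135.
m_f = m₀ / 1.1135 = 513 / 1.1135 = 460.709 kg.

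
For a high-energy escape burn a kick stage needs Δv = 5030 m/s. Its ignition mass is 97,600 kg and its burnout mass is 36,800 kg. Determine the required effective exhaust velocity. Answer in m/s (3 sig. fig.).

v_e ≈ 5160 m/s

ln(m₀/m_f) = ln(97600/36800) = ln(2.652) = 0.9754.
v_e = Δv / ln(m₀/m_f) = 5030 / 0.9754 = 5157.0 m/s.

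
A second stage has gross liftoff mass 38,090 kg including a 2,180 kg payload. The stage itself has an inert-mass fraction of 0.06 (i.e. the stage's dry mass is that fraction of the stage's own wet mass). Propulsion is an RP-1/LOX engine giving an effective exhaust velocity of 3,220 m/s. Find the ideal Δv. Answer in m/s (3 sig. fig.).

Stage wet mass = m₀ − payload = 38,090 − 2,180 = 35,910 kg.
Stage dry mass = ε × stage wet mass = 0.06 × 35,910 = 2,154.6 kg.
Burnout mass m_f = stage dry + payload = 2,154.6 + 2,180 = 4,334.6 kg.
From the ideal rocket equation, Δv = v_e · ln(38,090/4,334.6) = 3220.0 × ln(8.787) = 3220.0 × 2.1733 ≈ 6998 m/s.

Δv ≈ 7000 m/s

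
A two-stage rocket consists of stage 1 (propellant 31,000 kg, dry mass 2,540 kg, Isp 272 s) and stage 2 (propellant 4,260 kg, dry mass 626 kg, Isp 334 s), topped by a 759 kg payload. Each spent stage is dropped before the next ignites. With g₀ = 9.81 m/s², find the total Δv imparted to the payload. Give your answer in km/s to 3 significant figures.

Ignition mass of stage 1 = 31,000+2,540 + 4,260+626 + 759 = 39,185 kg.
Stage 1: m₀ = 39,185 kg, m_f = 39,185 − 31,000 = 8,185 kg; Δv = 272×9.81×ln(4.787) = 2668.3×1.5660 ≈ 4179 m/s.
Stage 2: m₀ = 5,645 kg, m_f = 5,645 − 4,260 = 1,385 kg; Δv = 334×9.81×ln(4.076) = 3276.5×1.4051 ≈ 4604 m/s.
Total Δv = 4179 + 4604 = 8783 m/s.

Δv ≈ 8.78 km/s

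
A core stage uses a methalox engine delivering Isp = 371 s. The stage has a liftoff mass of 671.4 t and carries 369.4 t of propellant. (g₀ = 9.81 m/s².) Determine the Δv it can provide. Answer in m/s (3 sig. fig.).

v_e = Isp · g₀ = 371 × 9.81 = 3639.5 m/s.
m_f = m₀ − m_prop = 671.4 − 369.4 = 302 t.
Δv = v_e · ln(m₀/m_f) = 3639.5 × ln(2.223) = 3639.5 × 0.7989 ≈ 2907.7 m/s.

Δv ≈ 2910 m/s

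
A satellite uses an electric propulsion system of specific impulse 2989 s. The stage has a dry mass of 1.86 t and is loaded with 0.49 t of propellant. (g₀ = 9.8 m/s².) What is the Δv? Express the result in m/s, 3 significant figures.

Δv ≈ 6850 m/s

v_e = Isp · g₀ = 2989 × 9.8 = 29292.2 m/s.
m₀ = m_dry + m_prop = 1.86 + 0.49 = 2.35 t.
Δv = v_e · ln(m₀/m_f) = 29292.2 × ln(1.263) = 29292.2 × 0.2338 ≈ 6849.7 m/s.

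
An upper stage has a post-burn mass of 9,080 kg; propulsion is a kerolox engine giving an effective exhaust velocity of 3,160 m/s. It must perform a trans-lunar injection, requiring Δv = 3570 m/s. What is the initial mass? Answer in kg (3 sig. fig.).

initial mass ≈ 28100 kg

Using Δv = v_e ln(m₀/m_f): m₀/m_f = exp(Δv / v_e) = exp(3570 / 3160.0) = exp(1.1297) = 3.0949.
m₀ = m_f × 3.0949 = 9,080 × 3.0949 = 28,101.7 kg.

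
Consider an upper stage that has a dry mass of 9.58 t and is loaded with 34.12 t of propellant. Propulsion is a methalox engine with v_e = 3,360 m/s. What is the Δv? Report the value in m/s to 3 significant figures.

m₀ = m_dry + m_prop = 9.58 + 34.12 = 43.7 t.
Δv = v_e · ln(m₀/m_f) = 3360.0 × ln(4.562) = 3360.0 × 1.5177 ≈ 5099.4 m/s.

Δv ≈ 5100 m/s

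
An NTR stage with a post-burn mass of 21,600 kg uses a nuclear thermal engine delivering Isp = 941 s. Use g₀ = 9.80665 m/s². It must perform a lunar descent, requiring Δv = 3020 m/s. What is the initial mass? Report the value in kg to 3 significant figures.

initial mass ≈ 30000 kg

v_e = Isp · g₀ = 941 × 9.80665 = 9228.1 m/s.
Rocket equation: m₀/m_f = exp(Δv / v_e) = exp(3020 / 9228.1) = exp(0.3273) = 1.3872.
m₀ = m_f × 1.3872 = 21,600 × 1.3872 = 29,963.5 kg.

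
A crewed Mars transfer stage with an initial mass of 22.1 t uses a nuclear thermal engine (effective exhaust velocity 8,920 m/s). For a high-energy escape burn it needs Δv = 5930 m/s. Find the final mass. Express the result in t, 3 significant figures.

m₀/m_f = exp(Δv / v_e) = exp(5930 / 8920.0) = exp(0.6648) = 1.9441.
m_f = m₀ / 1.9441 = 22.1 / 1.9441 = 11.3677 t.

final mass ≈ 11.4 t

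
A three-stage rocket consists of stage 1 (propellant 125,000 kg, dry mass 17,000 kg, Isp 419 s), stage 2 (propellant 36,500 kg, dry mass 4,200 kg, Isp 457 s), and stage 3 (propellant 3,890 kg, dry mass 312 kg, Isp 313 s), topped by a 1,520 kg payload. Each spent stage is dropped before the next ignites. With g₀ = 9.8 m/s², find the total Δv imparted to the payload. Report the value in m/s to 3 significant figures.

Ignition mass of stage 1 = 125,000+17,000 + 36,500+4,200 + 3,890+312 + 1,520 = 188,422 kg.
Stage 1: m₀ = 188,422 kg, m_f = 188,422 − 125,000 = 63,422 kg; Δv = 419×9.8×ln(2.971) = 4106.2×1.0889 ≈ 4471 m/s.
Stage 2: m₀ = 46,422 kg, m_f = 46,422 − 36,500 = 9,922 kg; Δv = 457×9.8×ln(4.679) = 4478.6×1.5430 ≈ 6911 m/s.
Stage 3: m₀ = 5,722 kg, m_f = 5,722 − 3,890 = 1,832 kg; Δv = 313×9.8×ln(3.123) = 3067.4×1.1389 ≈ 3493 m/s.
Total Δv = 4471 + 6911 + 3493 = 14875 m/s.

Δv ≈ 14900 m/s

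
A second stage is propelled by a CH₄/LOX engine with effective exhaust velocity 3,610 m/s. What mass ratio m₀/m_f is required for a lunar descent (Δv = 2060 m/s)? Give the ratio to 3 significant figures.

mass ratio ≈ 1.77

Rocket equation: m₀/m_f = exp(Δv / v_e) = exp(2060 / 3610.0) = exp(0.5706) = 1.7694.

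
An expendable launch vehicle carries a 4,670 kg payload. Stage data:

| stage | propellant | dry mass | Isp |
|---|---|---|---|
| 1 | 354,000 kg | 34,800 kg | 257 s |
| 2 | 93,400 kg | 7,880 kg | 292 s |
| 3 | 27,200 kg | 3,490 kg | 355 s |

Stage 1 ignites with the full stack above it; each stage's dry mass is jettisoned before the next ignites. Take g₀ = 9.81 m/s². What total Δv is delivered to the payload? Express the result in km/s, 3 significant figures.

Ignition mass of stage 1 = 354,000+34,800 + 93,400+7,880 + 27,200+3,490 + 4,670 = 525,440 kg.
Stage 1: m₀ = 525,440 kg, m_f = 525,440 − 354,000 = 171,440 kg; Δv = 257×9.81×ln(3.065) = 2521.2×1.1200 ≈ 2824 m/s.
Stage 2: m₀ = 136,640 kg, m_f = 136,640 − 93,400 = 43,240 kg; Δv = 292×9.81×ln(3.16) = 2864.5×1.1506 ≈ 3296 m/s.
Stage 3: m₀ = 35,360 kg, m_f = 35,360 − 27,200 = 8,160 kg; Δv = 355×9.81×ln(4.333) = 3482.6×1.4663 ≈ 5107 m/s.
Total Δv = 2824 + 3296 + 5107 = 11227 m/s.

Δv ≈ 11.2 km/s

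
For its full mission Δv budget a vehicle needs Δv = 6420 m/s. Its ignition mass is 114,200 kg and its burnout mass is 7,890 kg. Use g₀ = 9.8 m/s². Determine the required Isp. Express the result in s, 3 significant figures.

Isp ≈ 245 s

ln(m₀/m_f) = ln(114200/7890) = ln(14.47) = 2.6724.
v_e = Δv / ln(m₀/m_f) = 6420 / 2.6724 = 2402.4 m/s.
Isp = v_e / g₀ = 2402.4 / 9.8 = 245.1 s.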